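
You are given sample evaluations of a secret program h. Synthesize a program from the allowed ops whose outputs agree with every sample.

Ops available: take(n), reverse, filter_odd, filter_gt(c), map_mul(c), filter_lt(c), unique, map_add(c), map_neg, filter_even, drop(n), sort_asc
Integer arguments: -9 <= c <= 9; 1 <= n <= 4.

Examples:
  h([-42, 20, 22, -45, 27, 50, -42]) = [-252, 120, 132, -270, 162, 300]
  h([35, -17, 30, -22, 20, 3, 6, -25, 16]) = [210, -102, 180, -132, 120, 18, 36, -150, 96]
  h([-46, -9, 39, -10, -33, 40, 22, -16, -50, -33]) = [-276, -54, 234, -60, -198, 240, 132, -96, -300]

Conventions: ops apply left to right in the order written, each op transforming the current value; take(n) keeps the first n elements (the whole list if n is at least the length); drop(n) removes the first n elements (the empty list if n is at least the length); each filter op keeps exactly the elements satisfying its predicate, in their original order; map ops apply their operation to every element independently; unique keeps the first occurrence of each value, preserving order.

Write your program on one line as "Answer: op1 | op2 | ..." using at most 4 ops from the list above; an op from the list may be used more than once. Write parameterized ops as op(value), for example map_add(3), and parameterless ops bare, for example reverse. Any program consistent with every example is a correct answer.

unique | map_neg | map_mul(-6)

Check, running the answer program on each example:
  [-42, 20, 22, -45, 27, 50, -42] -> [-42, 20, 22, -45, 27, 50] -> [42, -20, -22, 45, -27, -50] -> [-252, 120, 132, -270, 162, 300]
  [35, -17, 30, -22, 20, 3, 6, -25, 16] -> [35, -17, 30, -22, 20, 3, 6, -25, 16] -> [-35, 17, -30, 22, -20, -3, -6, 25, -16] -> [210, -102, 180, -132, 120, 18, 36, -150, 96]
  [-46, -9, 39, -10, -33, 40, 22, -16, -50, -33] -> [-46, -9, 39, -10, -33, 40, 22, -16, -50] -> [46, 9, -39, 10, 33, -40, -22, 16, 50] -> [-276, -54, 234, -60, -198, 240, 132, -96, -300]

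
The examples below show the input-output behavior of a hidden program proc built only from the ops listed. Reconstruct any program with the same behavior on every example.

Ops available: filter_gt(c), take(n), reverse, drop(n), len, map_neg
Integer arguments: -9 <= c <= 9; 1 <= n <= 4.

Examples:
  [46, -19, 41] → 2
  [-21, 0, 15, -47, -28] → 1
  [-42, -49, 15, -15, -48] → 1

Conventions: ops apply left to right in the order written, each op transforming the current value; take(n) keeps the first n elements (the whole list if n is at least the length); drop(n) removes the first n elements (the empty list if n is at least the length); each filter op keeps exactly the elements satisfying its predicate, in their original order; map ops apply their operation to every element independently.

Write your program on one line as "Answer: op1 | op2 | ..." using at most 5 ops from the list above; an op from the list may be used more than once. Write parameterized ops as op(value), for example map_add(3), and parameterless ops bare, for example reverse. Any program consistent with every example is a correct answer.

take(3) | filter_gt(2) | reverse | len

Check, running the answer program on each example:
  [46, -19, 41] -> [46, -19, 41] -> [46, 41] -> [41, 46] -> 2
  [-21, 0, 15, -47, -28] -> [-21, 0, 15] -> [15] -> [15] -> 1
  [-42, -49, 15, -15, -48] -> [-42, -49, 15] -> [15] -> [15] -> 1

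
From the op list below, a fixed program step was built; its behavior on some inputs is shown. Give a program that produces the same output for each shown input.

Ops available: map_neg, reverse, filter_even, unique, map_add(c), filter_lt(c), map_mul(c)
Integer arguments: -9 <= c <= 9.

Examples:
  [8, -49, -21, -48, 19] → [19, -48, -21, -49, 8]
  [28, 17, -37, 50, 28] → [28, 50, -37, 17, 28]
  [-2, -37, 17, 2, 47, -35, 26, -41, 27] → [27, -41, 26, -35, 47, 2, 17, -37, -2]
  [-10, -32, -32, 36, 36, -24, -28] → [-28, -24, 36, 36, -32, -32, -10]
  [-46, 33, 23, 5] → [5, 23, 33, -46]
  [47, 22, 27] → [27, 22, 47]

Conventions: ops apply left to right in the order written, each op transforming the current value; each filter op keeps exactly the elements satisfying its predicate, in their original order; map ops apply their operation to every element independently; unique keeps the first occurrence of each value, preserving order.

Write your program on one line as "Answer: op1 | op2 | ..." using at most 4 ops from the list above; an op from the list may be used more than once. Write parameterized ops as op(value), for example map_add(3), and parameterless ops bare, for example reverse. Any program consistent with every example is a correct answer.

map_add(7) | reverse | map_add(-7)

Check, running the answer program on each example:
  [8, -49, -21, -48, 19] -> [15, -42, -14, -41, 26] -> [26, -41, -14, -42, 15] -> [19, -48, -21, -49, 8]
  [28, 17, -37, 50, 28] -> [35, 24, -30, 57, 35] -> [35, 57, -30, 24, 35] -> [28, 50, -37, 17, 28]
  [-2, -37, 17, 2, 47, -35, 26, -41, 27] -> [5, -30, 24, 9, 54, -28, 33, -34, 34] -> [34, -34, 33, -28, 54, 9, 24, -30, 5] -> [27, -41, 26, -35, 47, 2, 17, -37, -2]
  [-10, -32, -32, 36, 36, -24, -28] -> [-3, -25, -25, 43, 43, -17, -21] -> [-21, -17, 43, 43, -25, -25, -3] -> [-28, -24, 36, 36, -32, -32, -10]
  [-46, 33, 23, 5] -> [-39, 40, 30, 12] -> [12, 30, 40, -39] -> [5, 23, 33, -46]
  [47, 22, 27] -> [54, 29, 34] -> [34, 29, 54] -> [27, 22, 47]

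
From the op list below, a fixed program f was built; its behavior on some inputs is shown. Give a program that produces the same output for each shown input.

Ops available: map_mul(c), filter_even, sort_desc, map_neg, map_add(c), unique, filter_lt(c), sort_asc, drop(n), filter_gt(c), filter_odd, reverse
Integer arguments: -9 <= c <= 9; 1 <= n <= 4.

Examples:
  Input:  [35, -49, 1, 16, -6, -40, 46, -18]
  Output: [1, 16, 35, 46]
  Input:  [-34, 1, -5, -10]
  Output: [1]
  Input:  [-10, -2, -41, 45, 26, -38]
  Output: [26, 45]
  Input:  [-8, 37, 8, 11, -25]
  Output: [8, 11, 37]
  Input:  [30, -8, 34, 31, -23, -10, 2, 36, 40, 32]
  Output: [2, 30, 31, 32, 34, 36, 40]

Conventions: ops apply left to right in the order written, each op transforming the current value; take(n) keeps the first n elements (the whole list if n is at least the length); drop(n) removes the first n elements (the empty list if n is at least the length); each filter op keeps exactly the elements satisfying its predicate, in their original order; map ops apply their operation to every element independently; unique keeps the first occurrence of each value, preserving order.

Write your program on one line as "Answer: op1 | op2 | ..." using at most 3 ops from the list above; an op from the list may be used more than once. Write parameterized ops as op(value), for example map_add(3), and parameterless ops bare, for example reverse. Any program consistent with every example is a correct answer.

filter_gt(0) | reverse | sort_asc

Check, running the answer program on each example:
  [35, -49, 1, 16, -6, -40, 46, -18] -> [35, 1, 16, 46] -> [46, 16, 1, 35] -> [1, 16, 35, 46]
  [-34, 1, -5, -10] -> [1] -> [1] -> [1]
  [-10, -2, -41, 45, 26, -38] -> [45, 26] -> [26, 45] -> [26, 45]
  [-8, 37, 8, 11, -25] -> [37, 8, 11] -> [11, 8, 37] -> [8, 11, 37]
  [30, -8, 34, 31, -23, -10, 2, 36, 40, 32] -> [30, 34, 31, 2, 36, 40, 32] -> [32, 40, 36, 2, 31, 34, 30] -> [2, 30, 31, 32, 34, 36, 40]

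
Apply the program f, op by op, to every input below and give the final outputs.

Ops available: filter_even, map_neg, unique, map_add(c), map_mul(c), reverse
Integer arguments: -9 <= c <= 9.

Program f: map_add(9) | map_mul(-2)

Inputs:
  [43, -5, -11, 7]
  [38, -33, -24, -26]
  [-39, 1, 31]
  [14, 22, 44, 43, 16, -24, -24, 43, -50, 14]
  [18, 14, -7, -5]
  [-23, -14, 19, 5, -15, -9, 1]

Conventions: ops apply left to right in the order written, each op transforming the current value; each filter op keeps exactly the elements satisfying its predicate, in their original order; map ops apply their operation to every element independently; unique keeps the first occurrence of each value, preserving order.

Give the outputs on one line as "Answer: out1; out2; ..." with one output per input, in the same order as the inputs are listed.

Execution, op by op:
  [43, -5, -11, 7] -> [52, 4, -2, 16] -> [-104, -8, 4, -32]
  [38, -33, -24, -26] -> [47, -24, -15, -17] -> [-94, 48, 30, 34]
  [-39, 1, 31] -> [-30, 10, 40] -> [60, -20, -80]
  [14, 22, 44, 43, 16, -24, -24, 43, -50, 14] -> [23, 31, 53, 52, 25, -15, -15, 52, -41, 23] -> [-46, -62, -106, -104, -50, 30, 30, -104, 82, -46]
  [18, 14, -7, -5] -> [27, 23, 2, 4] -> [-54, -46, -4, -8]
  [-23, -14, 19, 5, -15, -9, 1] -> [-14, -5, 28, 14, -6, 0, 10] -> [28, 10, -56, -28, 12, 0, -20]

[-104, -8, 4, -32]; [-94, 48, 30, 34]; [60, -20, -80]; [-46, -62, -106, -104, -50, 30, 30, -104, 82, -46]; [-54, -46, -4, -8]; [28, 10, -56, -28, 12, 0, -20]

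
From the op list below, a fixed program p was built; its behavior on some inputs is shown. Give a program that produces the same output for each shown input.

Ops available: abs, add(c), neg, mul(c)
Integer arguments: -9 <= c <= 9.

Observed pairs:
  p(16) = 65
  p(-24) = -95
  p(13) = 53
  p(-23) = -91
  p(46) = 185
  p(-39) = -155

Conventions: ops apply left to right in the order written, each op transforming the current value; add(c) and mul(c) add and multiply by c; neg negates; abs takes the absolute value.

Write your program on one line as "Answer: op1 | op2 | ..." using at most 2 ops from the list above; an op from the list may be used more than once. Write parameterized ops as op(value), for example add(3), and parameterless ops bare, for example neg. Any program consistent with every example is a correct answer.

mul(4) | add(1)

Check, running the answer program on each example:
  16 -> 64 -> 65
  -24 -> -96 -> -95
  13 -> 52 -> 53
  -23 -> -92 -> -91
  46 -> 184 -> 185
  -39 -> -156 -> -155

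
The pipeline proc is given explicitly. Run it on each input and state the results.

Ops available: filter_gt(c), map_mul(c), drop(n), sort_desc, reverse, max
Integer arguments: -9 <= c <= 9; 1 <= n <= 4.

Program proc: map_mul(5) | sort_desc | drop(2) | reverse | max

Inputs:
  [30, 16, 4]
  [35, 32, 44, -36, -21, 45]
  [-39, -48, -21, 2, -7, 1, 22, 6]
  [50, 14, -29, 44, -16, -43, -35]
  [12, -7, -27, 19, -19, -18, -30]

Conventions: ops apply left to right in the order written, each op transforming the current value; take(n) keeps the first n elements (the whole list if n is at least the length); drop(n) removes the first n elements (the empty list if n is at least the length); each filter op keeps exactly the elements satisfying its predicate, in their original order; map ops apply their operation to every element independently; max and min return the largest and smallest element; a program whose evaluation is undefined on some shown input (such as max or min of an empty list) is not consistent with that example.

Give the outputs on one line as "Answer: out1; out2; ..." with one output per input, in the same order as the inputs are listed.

Execution, op by op:
  [30, 16, 4] -> [150, 80, 20] -> [150, 80, 20] -> [20] -> [20] -> 20
  [35, 32, 44, -36, -21, 45] -> [175, 160, 220, -180, -105, 225] -> [225, 220, 175, 160, -105, -180] -> [175, 160, -105, -180] -> [-180, -105, 160, 175] -> 175
  [-39, -48, -21, 2, -7, 1, 22, 6] -> [-195, -240, -105, 10, -35, 5, 110, 30] -> [110, 30, 10, 5, -35, -105, -195, -240] -> [10, 5, -35, -105, -195, -240] -> [-240, -195, -105, -35, 5, 10] -> 10
  [50, 14, -29, 44, -16, -43, -35] -> [250, 70, -145, 220, -80, -215, -175] -> [250, 220, 70, -80, -145, -175, -215] -> [70, -80, -145, -175, -215] -> [-215, -175, -145, -80, 70] -> 70
  [12, -7, -27, 19, -19, -18, -30] -> [60, -35, -135, 95, -95, -90, -150] -> [95, 60, -35, -90, -95, -135, -150] -> [-35, -90, -95, -135, -150] -> [-150, -135, -95, -90, -35] -> -35

20; 175; 10; 70; -35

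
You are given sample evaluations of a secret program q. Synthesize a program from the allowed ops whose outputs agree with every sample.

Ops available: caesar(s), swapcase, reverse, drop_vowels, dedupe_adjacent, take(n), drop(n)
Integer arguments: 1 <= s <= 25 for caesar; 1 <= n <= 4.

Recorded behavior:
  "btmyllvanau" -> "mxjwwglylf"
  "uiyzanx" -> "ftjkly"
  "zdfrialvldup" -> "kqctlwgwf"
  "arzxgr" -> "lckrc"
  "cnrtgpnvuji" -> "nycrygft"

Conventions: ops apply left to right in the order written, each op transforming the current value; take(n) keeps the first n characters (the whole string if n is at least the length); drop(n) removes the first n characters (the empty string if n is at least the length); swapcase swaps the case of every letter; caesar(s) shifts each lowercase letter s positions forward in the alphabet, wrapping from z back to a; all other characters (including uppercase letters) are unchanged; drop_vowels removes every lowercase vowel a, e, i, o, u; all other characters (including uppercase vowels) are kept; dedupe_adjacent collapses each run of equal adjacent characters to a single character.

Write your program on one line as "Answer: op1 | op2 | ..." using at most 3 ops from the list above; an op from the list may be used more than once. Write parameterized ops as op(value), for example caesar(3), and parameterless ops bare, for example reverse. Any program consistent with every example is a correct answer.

caesar(11) | drop_vowels

Check, running the answer program on each example:
  "btmyllvanau" -> "mexjwwglylf" -> "mxjwwglylf"
  "uiyzanx" -> "ftjklyi" -> "ftjkly"
  "zdfrialvldup" -> "koqctlwgwofa" -> "kqctlwgwf"
  "arzxgr" -> "lckirc" -> "lckrc"
  "cnrtgpnvuji" -> "nyceraygfut" -> "nycrygft"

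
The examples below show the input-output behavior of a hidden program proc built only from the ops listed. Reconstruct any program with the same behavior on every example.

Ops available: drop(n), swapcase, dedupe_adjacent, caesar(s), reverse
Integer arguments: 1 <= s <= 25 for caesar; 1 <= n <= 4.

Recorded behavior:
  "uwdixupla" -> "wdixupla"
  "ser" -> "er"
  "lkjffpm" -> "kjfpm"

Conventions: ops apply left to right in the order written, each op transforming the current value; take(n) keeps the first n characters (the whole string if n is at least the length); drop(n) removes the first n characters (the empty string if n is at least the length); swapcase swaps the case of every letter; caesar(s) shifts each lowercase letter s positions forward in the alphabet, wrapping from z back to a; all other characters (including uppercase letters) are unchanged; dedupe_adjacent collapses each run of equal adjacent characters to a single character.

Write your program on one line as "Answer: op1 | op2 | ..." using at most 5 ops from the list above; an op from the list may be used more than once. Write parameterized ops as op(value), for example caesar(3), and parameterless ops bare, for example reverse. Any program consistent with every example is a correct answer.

swapcase | drop(1) | swapcase | dedupe_adjacent

Check, running the answer program on each example:
  "uwdixupla" -> "UWDIXUPLA" -> "WDIXUPLA" -> "wdixupla" -> "wdixupla"
  "ser" -> "SER" -> "ER" -> "er" -> "er"
  "lkjffpm" -> "LKJFFPM" -> "KJFFPM" -> "kjffpm" -> "kjfpm"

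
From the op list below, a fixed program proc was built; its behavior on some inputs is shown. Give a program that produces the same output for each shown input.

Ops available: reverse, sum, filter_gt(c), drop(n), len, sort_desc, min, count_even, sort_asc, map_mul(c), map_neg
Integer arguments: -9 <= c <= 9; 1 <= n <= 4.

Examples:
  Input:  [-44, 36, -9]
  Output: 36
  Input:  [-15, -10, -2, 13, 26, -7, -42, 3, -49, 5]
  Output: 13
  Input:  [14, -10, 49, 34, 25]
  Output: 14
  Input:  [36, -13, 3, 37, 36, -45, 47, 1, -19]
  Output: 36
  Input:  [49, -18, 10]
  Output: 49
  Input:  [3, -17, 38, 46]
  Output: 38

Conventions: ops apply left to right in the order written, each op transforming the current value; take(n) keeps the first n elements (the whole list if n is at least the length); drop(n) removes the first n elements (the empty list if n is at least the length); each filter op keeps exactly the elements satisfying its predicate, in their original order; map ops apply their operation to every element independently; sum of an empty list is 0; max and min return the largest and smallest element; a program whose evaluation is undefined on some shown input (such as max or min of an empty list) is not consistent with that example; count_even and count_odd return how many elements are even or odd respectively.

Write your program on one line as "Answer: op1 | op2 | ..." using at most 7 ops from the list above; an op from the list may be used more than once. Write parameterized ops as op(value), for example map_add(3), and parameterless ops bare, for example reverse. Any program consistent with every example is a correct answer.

reverse | map_neg | drop(1) | map_neg | filter_gt(8) | min

Check, running the answer program on each example:
  [-44, 36, -9] -> [-9, 36, -44] -> [9, -36, 44] -> [-36, 44] -> [36, -44] -> [36] -> 36
  [-15, -10, -2, 13, 26, -7, -42, 3, -49, 5] -> [5, -49, 3, -42, -7, 26, 13, -2, -10, -15] -> [-5, 49, -3, 42, 7, -26, -13, 2, 10, 15] -> [49, -3, 42, 7, -26, -13, 2, 10, 15] -> [-49, 3, -42, -7, 26, 13, -2, -10, -15] -> [26, 13] -> 13
  [14, -10, 49, 34, 25] -> [25, 34, 49, -10, 14] -> [-25, -34, -49, 10, -14] -> [-34, -49, 10, -14] -> [34, 49, -10, 14] -> [34, 49, 14] -> 14
  [36, -13, 3, 37, 36, -45, 47, 1, -19] -> [-19, 1, 47, -45, 36, 37, 3, -13, 36] -> [19, -1, -47, 45, -36, -37, -3, 13, -36] -> [-1, -47, 45, -36, -37, -3, 13, -36] -> [1, 47, -45, 36, 37, 3, -13, 36] -> [47, 36, 37, 36] -> 36
  [49, -18, 10] -> [10, -18, 49] -> [-10, 18, -49] -> [18, -49] -> [-18, 49] -> [49] -> 49
  [3, -17, 38, 46] -> [46, 38, -17, 3] -> [-46, -38, 17, -3] -> [-38, 17, -3] -> [38, -17, 3] -> [38] -> 38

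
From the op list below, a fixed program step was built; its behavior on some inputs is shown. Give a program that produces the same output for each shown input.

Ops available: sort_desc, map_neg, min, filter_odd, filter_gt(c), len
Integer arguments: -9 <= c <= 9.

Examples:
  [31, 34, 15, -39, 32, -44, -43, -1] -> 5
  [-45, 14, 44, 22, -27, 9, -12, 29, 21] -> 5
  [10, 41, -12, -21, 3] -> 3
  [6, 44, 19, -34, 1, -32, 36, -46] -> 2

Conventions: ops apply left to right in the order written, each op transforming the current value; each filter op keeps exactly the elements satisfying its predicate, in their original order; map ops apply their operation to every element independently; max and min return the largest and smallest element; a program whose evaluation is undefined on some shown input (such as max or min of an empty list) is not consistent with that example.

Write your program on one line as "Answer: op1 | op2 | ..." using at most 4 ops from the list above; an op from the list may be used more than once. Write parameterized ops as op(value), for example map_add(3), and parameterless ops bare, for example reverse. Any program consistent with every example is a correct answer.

map_neg | sort_desc | filter_odd | len

Check, running the answer program on each example:
  [31, 34, 15, -39, 32, -44, -43, -1] -> [-31, -34, -15, 39, -32, 44, 43, 1] -> [44, 43, 39, 1, -15, -31, -32, -34] -> [43, 39, 1, -15, -31] -> 5
  [-45, 14, 44, 22, -27, 9, -12, 29, 21] -> [45, -14, -44, -22, 27, -9, 12, -29, -21] -> [45, 27, 12, -9, -14, -21, -22, -29, -44] -> [45, 27, -9, -21, -29] -> 5
  [10, 41, -12, -21, 3] -> [-10, -41, 12, 21, -3] -> [21, 12, -3, -10, -41] -> [21, -3, -41] -> 3
  [6, 44, 19, -34, 1, -32, 36, -46] -> [-6, -44, -19, 34, -1, 32, -36, 46] -> [46, 34, 32, -1, -6, -19, -36, -44] -> [-1, -19] -> 2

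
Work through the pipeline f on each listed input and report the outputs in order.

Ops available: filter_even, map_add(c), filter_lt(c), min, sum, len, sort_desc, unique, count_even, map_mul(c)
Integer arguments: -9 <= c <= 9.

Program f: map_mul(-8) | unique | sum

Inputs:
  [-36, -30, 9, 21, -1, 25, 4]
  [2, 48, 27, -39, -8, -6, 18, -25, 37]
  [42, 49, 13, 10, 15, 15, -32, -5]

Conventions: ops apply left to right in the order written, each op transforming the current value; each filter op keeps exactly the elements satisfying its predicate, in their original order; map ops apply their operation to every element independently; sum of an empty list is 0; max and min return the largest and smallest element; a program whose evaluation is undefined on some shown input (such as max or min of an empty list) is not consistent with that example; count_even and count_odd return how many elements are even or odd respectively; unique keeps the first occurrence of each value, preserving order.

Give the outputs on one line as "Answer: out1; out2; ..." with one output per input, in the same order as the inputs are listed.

Execution, op by op:
  [-36, -30, 9, 21, -1, 25, 4] -> [288, 240, -72, -168, 8, -200, -32] -> [288, 240, -72, -168, 8, -200, -32] -> 64
  [2, 48, 27, -39, -8, -6, 18, -25, 37] -> [-16, -384, -216, 312, 64, 48, -144, 200, -296] -> [-16, -384, -216, 312, 64, 48, -144, 200, -296] -> -432
  [42, 49, 13, 10, 15, 15, -32, -5] -> [-336, -392, -104, -80, -120, -120, 256, 40] -> [-336, -392, -104, -80, -120, 256, 40] -> -736

64; -432; -736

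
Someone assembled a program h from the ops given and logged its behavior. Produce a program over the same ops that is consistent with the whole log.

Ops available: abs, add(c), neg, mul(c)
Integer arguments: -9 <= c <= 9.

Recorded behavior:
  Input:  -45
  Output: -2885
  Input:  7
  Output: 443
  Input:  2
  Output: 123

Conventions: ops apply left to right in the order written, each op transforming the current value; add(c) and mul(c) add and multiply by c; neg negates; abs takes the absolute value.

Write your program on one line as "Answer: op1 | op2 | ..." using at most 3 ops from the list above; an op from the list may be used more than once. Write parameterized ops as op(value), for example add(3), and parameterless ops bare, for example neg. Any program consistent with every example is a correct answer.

mul(8) | mul(8) | add(-5)

Check, running the answer program on each example:
  -45 -> -360 -> -2880 -> -2885
  7 -> 56 -> 448 -> 443
  2 -> 16 -> 128 -> 123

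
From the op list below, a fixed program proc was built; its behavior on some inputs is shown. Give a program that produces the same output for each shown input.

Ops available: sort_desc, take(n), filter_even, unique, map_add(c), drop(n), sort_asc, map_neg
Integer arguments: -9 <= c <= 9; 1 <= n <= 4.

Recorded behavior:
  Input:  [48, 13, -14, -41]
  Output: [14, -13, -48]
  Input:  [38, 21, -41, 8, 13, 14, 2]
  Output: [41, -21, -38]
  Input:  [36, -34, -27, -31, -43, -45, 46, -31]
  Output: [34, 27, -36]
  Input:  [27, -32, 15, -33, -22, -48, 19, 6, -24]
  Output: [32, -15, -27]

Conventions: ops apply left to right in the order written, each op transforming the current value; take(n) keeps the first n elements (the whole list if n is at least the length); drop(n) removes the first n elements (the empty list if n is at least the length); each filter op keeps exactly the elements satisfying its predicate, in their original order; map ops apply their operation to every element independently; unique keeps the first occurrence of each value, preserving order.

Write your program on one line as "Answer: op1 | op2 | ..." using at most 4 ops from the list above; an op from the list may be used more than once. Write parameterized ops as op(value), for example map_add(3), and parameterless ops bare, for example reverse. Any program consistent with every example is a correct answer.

unique | map_neg | take(3) | sort_desc

Check, running the answer program on each example:
  [48, 13, -14, -41] -> [48, 13, -14, -41] -> [-48, -13, 14, 41] -> [-48, -13, 14] -> [14, -13, -48]
  [38, 21, -41, 8, 13, 14, 2] -> [38, 21, -41, 8, 13, 14, 2] -> [-38, -21, 41, -8, -13, -14, -2] -> [-38, -21, 41] -> [41, -21, -38]
  [36, -34, -27, -31, -43, -45, 46, -31] -> [36, -34, -27, -31, -43, -45, 46] -> [-36, 34, 27, 31, 43, 45, -46] -> [-36, 34, 27] -> [34, 27, -36]
  [27, -32, 15, -33, -22, -48, 19, 6, -24] -> [27, -32, 15, -33, -22, -48, 19, 6, -24] -> [-27, 32, -15, 33, 22, 48, -19, -6, 24] -> [-27, 32, -15] -> [32, -15, -27]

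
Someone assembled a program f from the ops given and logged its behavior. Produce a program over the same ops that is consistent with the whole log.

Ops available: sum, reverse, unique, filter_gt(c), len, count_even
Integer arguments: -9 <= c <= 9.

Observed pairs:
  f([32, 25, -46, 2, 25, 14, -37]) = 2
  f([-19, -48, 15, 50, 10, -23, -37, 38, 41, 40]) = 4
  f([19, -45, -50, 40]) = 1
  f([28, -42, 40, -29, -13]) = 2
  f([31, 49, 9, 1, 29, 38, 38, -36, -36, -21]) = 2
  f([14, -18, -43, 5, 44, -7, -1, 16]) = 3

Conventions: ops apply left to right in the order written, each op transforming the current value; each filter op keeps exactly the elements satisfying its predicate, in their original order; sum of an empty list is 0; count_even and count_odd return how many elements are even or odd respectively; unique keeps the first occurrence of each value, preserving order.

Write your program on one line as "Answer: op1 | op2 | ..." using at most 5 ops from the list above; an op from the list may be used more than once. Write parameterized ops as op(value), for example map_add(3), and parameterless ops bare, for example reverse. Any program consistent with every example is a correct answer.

filter_gt(0) | reverse | filter_gt(6) | count_even

Check, running the answer program on each example:
  [32, 25, -46, 2, 25, 14, -37] -> [32, 25, 2, 25, 14] -> [14, 25, 2, 25, 32] -> [14, 25, 25, 32] -> 2
  [-19, -48, 15, 50, 10, -23, -37, 38, 41, 40] -> [15, 50, 10, 38, 41, 40] -> [40, 41, 38, 10, 50, 15] -> [40, 41, 38, 10, 50, 15] -> 4
  [19, -45, -50, 40] -> [19, 40] -> [40, 19] -> [40, 19] -> 1
  [28, -42, 40, -29, -13] -> [28, 40] -> [40, 28] -> [40, 28] -> 2
  [31, 49, 9, 1, 29, 38, 38, -36, -36, -21] -> [31, 49, 9, 1, 29, 38, 38] -> [38, 38, 29, 1, 9, 49, 31] -> [38, 38, 29, 9, 49, 31] -> 2
  [14, -18, -43, 5, 44, -7, -1, 16] -> [14, 5, 44, 16] -> [16, 44, 5, 14] -> [16, 44, 14] -> 3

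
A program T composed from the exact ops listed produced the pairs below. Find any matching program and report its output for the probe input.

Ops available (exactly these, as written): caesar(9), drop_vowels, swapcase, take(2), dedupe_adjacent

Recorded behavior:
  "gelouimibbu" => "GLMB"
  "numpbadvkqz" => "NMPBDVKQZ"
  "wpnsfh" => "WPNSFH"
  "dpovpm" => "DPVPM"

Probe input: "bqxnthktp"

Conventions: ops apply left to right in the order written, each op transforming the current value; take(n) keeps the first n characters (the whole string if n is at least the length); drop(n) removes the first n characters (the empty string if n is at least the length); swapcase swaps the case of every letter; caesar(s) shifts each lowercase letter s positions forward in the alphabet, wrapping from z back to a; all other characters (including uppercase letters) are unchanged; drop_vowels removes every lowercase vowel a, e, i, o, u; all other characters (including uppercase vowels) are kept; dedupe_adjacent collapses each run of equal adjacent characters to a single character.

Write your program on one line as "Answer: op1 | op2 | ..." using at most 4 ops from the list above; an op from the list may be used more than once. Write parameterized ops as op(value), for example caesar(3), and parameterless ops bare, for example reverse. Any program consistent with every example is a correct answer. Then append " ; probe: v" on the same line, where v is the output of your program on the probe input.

dedupe_adjacent | drop_vowels | swapcase ; probe: "BQXNTHKTP"

Check, running the answer program on each example:
  "gelouimibbu" -> "gelouimibu" -> "glmb" -> "GLMB"
  "numpbadvkqz" -> "numpbadvkqz" -> "nmpbdvkqz" -> "NMPBDVKQZ"
  "wpnsfh" -> "wpnsfh" -> "wpnsfh" -> "WPNSFH"
  "dpovpm" -> "dpovpm" -> "dpvpm" -> "DPVPM"
  probe: "bqxnthktp" -> "bqxnthktp" -> "bqxnthktp" -> "BQXNTHKTP"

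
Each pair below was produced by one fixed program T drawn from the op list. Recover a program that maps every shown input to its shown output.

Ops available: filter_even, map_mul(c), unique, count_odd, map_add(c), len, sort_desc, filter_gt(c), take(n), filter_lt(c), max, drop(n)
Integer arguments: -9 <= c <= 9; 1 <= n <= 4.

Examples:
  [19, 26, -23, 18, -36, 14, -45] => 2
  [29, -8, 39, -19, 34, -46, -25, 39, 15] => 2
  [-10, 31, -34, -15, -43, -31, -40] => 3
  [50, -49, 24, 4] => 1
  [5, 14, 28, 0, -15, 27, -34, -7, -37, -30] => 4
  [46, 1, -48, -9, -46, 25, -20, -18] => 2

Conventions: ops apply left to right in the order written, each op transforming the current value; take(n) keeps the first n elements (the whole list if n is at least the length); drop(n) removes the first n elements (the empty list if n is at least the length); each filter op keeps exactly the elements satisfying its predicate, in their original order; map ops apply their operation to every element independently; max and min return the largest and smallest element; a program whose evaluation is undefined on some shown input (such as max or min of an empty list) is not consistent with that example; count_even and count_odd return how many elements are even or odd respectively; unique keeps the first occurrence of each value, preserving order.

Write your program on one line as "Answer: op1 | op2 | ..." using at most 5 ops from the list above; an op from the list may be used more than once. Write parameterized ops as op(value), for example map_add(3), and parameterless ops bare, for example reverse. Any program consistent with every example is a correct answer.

unique | map_add(-2) | filter_lt(7) | count_odd

Check, running the answer program on each example:
  [19, 26, -23, 18, -36, 14, -45] -> [19, 26, -23, 18, -36, 14, -45] -> [17, 24, -25, 16, -38, 12, -47] -> [-25, -38, -47] -> 2
  [29, -8, 39, -19, 34, -46, -25, 39, 15] -> [29, -8, 39, -19, 34, -46, -25, 15] -> [27, -10, 37, -21, 32, -48, -27, 13] -> [-10, -21, -48, -27] -> 2
  [-10, 31, -34, -15, -43, -31, -40] -> [-10, 31, -34, -15, -43, -31, -40] -> [-12, 29, -36, -17, -45, -33, -42] -> [-12, -36, -17, -45, -33, -42] -> 3
  [50, -49, 24, 4] -> [50, -49, 24, 4] -> [48, -51, 22, 2] -> [-51, 2] -> 1
  [5, 14, 28, 0, -15, 27, -34, -7, -37, -30] -> [5, 14, 28, 0, -15, 27, -34, -7, -37, -30] -> [3, 12, 26, -2, -17, 25, -36, -9, -39, -32] -> [3, -2, -17, -36, -9, -39, -32] -> 4
  [46, 1, -48, -9, -46, 25, -20, -18] -> [46, 1, -48, -9, -46, 25, -20, -18] -> [44, -1, -50, -11, -48, 23, -22, -20] -> [-1, -50, -11, -48, -22, -20] -> 2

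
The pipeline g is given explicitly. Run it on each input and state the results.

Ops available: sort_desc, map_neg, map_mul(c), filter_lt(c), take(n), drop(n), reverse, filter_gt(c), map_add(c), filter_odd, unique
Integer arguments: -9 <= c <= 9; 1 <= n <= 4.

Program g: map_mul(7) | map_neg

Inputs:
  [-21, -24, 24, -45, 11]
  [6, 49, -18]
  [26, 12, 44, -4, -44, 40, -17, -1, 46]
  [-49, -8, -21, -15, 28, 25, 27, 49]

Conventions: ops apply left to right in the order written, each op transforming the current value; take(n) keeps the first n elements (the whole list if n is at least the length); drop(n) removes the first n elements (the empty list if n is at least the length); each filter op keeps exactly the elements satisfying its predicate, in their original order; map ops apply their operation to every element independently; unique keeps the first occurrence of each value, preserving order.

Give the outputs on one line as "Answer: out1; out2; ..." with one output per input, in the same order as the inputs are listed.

[147, 168, -168, 315, -77]; [-42, -343, 126]; [-182, -84, -308, 28, 308, -280, 119, 7, -322]; [343, 56, 147, 105, -196, -175, -189, -343]

Execution, op by op:
  [-21, -24, 24, -45, 11] -> [-147, -168, 168, -315, 77] -> [147, 168, -168, 315, -77]
  [6, 49, -18] -> [42, 343, -126] -> [-42, -343, 126]
  [26, 12, 44, -4, -44, 40, -17, -1, 46] -> [182, 84, 308, -28, -308, 280, -119, -7, 322] -> [-182, -84, -308, 28, 308, -280, 119, 7, -322]
  [-49, -8, -21, -15, 28, 25, 27, 49] -> [-343, -56, -147, -105, 196, 175, 189, 343] -> [343, 56, 147, 105, -196, -175, -189, -343]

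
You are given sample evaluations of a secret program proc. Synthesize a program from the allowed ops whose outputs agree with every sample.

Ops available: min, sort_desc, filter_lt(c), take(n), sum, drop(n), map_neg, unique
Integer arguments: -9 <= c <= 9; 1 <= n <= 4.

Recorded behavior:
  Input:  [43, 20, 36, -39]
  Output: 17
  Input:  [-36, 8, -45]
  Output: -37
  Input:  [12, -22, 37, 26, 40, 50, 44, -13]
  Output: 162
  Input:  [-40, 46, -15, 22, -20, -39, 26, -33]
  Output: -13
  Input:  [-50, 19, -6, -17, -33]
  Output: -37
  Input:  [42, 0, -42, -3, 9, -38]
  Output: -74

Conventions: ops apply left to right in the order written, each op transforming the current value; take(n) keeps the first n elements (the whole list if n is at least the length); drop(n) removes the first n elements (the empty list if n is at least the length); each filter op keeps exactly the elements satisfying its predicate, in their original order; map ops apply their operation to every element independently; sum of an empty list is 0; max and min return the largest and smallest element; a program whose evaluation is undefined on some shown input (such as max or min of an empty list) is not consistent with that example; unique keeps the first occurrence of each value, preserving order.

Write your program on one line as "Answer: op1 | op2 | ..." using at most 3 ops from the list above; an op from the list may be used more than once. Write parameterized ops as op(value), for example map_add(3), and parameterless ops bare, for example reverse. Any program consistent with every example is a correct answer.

drop(1) | sum

Check, running the answer program on each example:
  [43, 20, 36, -39] -> [20, 36, -39] -> 17
  [-36, 8, -45] -> [8, -45] -> -37
  [12, -22, 37, 26, 40, 50, 44, -13] -> [-22, 37, 26, 40, 50, 44, -13] -> 162
  [-40, 46, -15, 22, -20, -39, 26, -33] -> [46, -15, 22, -20, -39, 26, -33] -> -13
  [-50, 19, -6, -17, -33] -> [19, -6, -17, -33] -> -37
  [42, 0, -42, -3, 9, -38] -> [0, -42, -3, 9, -38] -> -74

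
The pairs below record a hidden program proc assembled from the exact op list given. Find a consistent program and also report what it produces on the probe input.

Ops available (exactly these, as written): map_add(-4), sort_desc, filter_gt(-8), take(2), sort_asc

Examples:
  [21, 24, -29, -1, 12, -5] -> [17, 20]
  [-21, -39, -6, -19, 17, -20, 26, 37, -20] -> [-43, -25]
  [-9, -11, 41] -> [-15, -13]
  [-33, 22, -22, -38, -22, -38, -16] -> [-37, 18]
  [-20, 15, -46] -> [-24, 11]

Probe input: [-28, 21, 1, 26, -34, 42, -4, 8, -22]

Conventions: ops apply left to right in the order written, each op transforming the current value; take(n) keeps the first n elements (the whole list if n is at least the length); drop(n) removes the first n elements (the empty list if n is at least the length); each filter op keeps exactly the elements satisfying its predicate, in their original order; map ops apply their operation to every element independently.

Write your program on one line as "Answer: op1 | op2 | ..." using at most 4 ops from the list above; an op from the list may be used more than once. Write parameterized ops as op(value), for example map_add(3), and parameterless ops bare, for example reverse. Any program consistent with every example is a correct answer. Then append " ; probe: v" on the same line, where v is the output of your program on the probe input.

take(2) | map_add(-4) | sort_asc ; probe: [-32, 17]

Check, running the answer program on each example:
  [21, 24, -29, -1, 12, -5] -> [21, 24] -> [17, 20] -> [17, 20]
  [-21, -39, -6, -19, 17, -20, 26, 37, -20] -> [-21, -39] -> [-25, -43] -> [-43, -25]
  [-9, -11, 41] -> [-9, -11] -> [-13, -15] -> [-15, -13]
  [-33, 22, -22, -38, -22, -38, -16] -> [-33, 22] -> [-37, 18] -> [-37, 18]
  [-20, 15, -46] -> [-20, 15] -> [-24, 11] -> [-24, 11]
  probe: [-28, 21, 1, 26, -34, 42, -4, 8, -22] -> [-28, 21] -> [-32, 17] -> [-32, 17]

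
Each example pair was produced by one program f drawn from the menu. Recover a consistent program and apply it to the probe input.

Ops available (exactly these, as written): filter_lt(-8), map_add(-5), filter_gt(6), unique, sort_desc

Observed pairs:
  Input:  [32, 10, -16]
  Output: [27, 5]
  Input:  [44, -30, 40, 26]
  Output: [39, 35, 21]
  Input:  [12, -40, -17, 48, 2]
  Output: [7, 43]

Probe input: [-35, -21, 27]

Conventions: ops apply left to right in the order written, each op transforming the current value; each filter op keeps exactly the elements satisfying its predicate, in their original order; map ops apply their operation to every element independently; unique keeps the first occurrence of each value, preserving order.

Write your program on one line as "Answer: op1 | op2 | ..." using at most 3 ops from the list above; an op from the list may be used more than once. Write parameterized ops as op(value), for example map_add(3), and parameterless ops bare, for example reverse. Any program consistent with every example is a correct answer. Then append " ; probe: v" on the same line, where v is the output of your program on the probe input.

filter_gt(6) | map_add(-5) ; probe: [22]

Check, running the answer program on each example:
  [32, 10, -16] -> [32, 10] -> [27, 5]
  [44, -30, 40, 26] -> [44, 40, 26] -> [39, 35, 21]
  [12, -40, -17, 48, 2] -> [12, 48] -> [7, 43]
  probe: [-35, -21, 27] -> [27] -> [22]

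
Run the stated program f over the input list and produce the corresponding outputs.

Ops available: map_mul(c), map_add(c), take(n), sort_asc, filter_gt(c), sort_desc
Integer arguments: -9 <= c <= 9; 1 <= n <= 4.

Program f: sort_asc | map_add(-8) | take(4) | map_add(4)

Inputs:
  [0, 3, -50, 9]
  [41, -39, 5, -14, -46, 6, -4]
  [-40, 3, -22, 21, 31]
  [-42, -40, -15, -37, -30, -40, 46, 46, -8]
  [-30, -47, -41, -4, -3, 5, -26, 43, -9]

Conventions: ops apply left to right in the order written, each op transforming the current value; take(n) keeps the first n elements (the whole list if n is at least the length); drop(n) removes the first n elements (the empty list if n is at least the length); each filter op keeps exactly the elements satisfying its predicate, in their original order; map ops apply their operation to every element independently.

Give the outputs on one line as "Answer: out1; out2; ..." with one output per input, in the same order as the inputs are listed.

Execution, op by op:
  [0, 3, -50, 9] -> [-50, 0, 3, 9] -> [-58, -8, -5, 1] -> [-58, -8, -5, 1] -> [-54, -4, -1, 5]
  [41, -39, 5, -14, -46, 6, -4] -> [-46, -39, -14, -4, 5, 6, 41] -> [-54, -47, -22, -12, -3, -2, 33] -> [-54, -47, -22, -12] -> [-50, -43, -18, -8]
  [-40, 3, -22, 21, 31] -> [-40, -22, 3, 21, 31] -> [-48, -30, -5, 13, 23] -> [-48, -30, -5, 13] -> [-44, -26, -1, 17]
  [-42, -40, -15, -37, -30, -40, 46, 46, -8] -> [-42, -40, -40, -37, -30, -15, -8, 46, 46] -> [-50, -48, -48, -45, -38, -23, -16, 38, 38] -> [-50, -48, -48, -45] -> [-46, -44, -44, -41]
  [-30, -47, -41, -4, -3, 5, -26, 43, -9] -> [-47, -41, -30, -26, -9, -4, -3, 5, 43] -> [-55, -49, -38, -34, -17, -12, -11, -3, 35] -> [-55, -49, -38, -34] -> [-51, -45, -34, -30]

[-54, -4, -1, 5]; [-50, -43, -18, -8]; [-44, -26, -1, 17]; [-46, -44, -44, -41]; [-51, -45, -34, -30]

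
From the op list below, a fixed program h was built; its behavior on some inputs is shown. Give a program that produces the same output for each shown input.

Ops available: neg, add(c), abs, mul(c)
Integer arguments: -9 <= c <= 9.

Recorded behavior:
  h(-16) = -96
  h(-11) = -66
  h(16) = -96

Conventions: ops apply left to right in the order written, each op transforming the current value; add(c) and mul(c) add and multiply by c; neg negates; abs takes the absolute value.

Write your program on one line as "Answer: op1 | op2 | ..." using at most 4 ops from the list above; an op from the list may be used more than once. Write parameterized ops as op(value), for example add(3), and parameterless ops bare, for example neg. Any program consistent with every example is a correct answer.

neg | mul(-6) | abs | neg

Check, running the answer program on each example:
  -16 -> 16 -> -96 -> 96 -> -96
  -11 -> 11 -> -66 -> 66 -> -66
  16 -> -16 -> 96 -> 96 -> -96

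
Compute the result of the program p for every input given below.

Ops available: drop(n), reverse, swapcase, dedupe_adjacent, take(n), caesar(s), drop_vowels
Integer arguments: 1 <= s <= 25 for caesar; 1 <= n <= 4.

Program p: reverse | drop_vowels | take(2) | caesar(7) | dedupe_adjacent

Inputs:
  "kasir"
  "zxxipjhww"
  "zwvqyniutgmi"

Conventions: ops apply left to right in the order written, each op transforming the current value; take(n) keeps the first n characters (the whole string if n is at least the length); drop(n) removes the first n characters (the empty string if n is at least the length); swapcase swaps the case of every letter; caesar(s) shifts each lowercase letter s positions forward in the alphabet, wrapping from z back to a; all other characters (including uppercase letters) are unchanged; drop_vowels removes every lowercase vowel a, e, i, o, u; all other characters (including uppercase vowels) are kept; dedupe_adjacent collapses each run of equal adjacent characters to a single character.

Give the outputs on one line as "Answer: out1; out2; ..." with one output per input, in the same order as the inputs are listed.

"yz"; "d"; "tn"

Execution, op by op:
  "kasir" -> "risak" -> "rsk" -> "rs" -> "yz" -> "yz"
  "zxxipjhww" -> "wwhjpixxz" -> "wwhjpxxz" -> "ww" -> "dd" -> "d"
  "zwvqyniutgmi" -> "imgtuinyqvwz" -> "mgtnyqvwz" -> "mg" -> "tn" -> "tn"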